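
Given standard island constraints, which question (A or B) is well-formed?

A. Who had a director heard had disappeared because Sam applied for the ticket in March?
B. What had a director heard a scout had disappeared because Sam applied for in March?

A

In B, the wh-phrase is extracted from inside an adjunct island (introduced by "because"), which blocks movement.
In A, the extraction path crosses only that-complement boundaries, which are transparent.
So A is grammatical.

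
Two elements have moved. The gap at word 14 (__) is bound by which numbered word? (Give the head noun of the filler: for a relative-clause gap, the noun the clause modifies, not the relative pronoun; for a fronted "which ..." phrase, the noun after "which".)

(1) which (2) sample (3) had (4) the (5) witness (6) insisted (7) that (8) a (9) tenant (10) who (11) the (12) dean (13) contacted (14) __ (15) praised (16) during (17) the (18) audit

The marked gap is inside the relative clause, the direct object of "contacted".
Its filler is the head noun "tenant" (via "who"), at word 9.
(The other dependency links word 2 to a gap after word 15.)

9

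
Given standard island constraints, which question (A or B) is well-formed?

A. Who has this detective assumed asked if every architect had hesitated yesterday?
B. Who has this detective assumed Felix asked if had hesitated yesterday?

In B, the wh-phrase is extracted from inside a wh-island (introduced by "if"), which blocks movement.
In A, the extraction path crosses only that-complement boundaries, which are transparent.
So A is grammatical.

A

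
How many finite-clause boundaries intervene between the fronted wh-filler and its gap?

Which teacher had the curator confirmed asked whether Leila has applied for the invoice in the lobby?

"which teacher" is extracted from the subject of "asked".
Boundaries crossed, outermost first: [Ø] — 1 in total.

1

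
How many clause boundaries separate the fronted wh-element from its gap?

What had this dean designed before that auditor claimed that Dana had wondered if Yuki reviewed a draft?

0

"what" originates inside the matrix clause — no clause boundary is crossed.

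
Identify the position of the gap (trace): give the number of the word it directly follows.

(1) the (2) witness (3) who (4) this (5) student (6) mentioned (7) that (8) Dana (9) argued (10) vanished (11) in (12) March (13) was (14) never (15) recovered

9

The displaced element is "the witness" (word 2).
It is linked across 2 clause boundaries (that → Ø).
It functions as the subject of "vanished", so the gap sits immediately after word 9 ("argued").
Base order: This student mentioned that Dana argued that the witness vanished in March.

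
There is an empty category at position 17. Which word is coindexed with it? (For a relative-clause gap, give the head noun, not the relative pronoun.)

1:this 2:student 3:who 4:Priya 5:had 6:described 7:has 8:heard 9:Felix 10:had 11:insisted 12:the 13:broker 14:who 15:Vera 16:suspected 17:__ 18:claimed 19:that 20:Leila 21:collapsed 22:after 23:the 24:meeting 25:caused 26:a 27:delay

13

The gap at 17 is the subject of "claimed", inside a relative clause.
The relative pronoun is "who" (word 14); it is bound by the head noun immediately before it.
Its filler is the head noun "broker", at word 13.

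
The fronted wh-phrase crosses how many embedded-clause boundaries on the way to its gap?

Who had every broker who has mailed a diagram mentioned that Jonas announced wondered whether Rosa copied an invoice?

"who" is extracted from the subject of "wondered".
Boundaries crossed, outermost first: [that], [Ø] — 2 in total.

2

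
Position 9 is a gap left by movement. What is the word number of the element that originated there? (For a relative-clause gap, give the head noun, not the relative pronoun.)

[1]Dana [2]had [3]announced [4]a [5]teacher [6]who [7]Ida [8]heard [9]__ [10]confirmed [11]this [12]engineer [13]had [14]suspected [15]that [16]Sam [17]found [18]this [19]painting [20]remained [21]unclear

5

The gap at 9 is the subject of "confirmed", inside a relative clause.
The relative pronoun is "who" (word 6); it is bound by the head noun immediately before it.
Its filler is the head noun "teacher", at word 5.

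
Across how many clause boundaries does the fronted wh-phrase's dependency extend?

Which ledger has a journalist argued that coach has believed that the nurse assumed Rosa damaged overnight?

"which ledger" is extracted from the object of "damaged".
Boundaries crossed, outermost first: [Ø], [that], [Ø] — 3 in total.

3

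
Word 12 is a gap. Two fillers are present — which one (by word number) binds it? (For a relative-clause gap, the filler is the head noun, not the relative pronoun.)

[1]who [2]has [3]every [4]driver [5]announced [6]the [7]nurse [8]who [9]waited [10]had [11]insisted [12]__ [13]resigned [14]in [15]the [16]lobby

1

The marked gap is the subject of "resigned".
Its filler is the fronted wh-phrase "who", at word 1.
(The other dependency links word 7 to a gap after word 8.)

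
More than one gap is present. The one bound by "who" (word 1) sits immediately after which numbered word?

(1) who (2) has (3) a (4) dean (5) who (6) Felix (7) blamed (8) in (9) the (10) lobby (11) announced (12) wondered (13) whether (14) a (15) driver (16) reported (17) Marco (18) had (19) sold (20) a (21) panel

The displaced element is "who" (word 1).
It is linked across 1 clause boundary (Ø).
It functions as the subject of "wondered", so the gap sits immediately after word 11 ("announced").
Base order: A dean who Felix blamed in the lobby has announced that who wondered whether a driver reported Marco had sold a panel.

11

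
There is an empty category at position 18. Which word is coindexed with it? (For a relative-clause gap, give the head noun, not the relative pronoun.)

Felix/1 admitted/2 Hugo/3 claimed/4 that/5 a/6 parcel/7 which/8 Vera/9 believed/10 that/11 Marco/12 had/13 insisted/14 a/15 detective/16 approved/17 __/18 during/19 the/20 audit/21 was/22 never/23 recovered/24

The gap at 18 is the object of "approved", inside a relative clause.
The relative pronoun is "which" (word 8); it is bound by the head noun immediately before it.
Its filler is the head noun "parcel", at word 7.

7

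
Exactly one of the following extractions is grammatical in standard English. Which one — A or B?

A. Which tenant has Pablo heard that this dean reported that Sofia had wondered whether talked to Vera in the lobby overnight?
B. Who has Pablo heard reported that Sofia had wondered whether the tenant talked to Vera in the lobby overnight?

B

In A, the wh-phrase is extracted from inside a wh-island (introduced by "whether"), which blocks movement.
In B, the extraction path crosses only that-complement boundaries, which are transparent.
So B is grammatical.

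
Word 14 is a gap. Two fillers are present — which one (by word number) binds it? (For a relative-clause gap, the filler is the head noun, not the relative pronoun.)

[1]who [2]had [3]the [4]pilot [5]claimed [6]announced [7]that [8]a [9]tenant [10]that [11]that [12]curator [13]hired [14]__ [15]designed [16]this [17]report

The marked gap is inside the relative clause, the direct object of "hired".
Its filler is the head noun "tenant" (via "that"), at word 9.
(The other dependency links word 1 to a gap after word 5.)

9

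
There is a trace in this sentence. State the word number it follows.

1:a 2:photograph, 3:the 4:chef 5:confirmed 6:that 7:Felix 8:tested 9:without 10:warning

The displaced element is "a photograph" (word 2).
It is linked across 1 clause boundary (that).
It functions as the direct object of "tested", so the gap sits immediately after word 8 ("tested").
Base order: The chef confirmed that Felix tested a photograph without warning.

8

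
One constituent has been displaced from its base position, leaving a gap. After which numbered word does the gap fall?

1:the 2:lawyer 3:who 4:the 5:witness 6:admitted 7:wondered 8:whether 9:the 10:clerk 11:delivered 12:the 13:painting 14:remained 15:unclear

6

The displaced element is "the lawyer" (word 2).
It is linked across 1 clause boundary (Ø).
It functions as the subject of "wondered", so the gap sits immediately after word 6 ("admitted").
Base order: The witness admitted the lawyer wondered whether the clerk delivered the painting.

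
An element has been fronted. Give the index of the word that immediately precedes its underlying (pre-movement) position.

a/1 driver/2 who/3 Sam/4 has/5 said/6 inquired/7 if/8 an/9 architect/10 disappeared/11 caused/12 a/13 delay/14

6

The displaced element is "a driver" (word 2).
It is linked across 1 clause boundary (Ø).
It functions as the subject of "inquired", so the gap sits immediately after word 6 ("said").
Base order: Sam has said a driver inquired if an architect disappeared.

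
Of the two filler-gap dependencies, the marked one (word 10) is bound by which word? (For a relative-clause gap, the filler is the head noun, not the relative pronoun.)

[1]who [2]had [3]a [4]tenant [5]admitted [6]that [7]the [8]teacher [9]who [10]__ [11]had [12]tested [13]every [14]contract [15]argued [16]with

8

The marked gap is inside the relative clause, the subject of "tested".
Its filler is the head noun "teacher" (via "who"), at word 8.
(The other dependency links word 1 to a gap after word 16.)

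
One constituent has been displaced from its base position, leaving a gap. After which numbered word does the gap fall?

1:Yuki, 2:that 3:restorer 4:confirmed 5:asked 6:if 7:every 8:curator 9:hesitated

4

The displaced element is "Yuki" (word 1).
It is linked across 1 clause boundary (Ø).
It functions as the subject of "asked", so the gap sits immediately after word 4 ("confirmed").
Base order: That restorer confirmed that Yuki asked if every curator hesitated.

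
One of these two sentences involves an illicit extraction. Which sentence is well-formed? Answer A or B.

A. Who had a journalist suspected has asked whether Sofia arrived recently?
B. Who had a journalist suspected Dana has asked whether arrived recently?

A

In B, the wh-phrase is extracted from inside a wh-island (introduced by "whether"), which blocks movement.
In A, the extraction path crosses only that-complement boundaries, which are transparent.
So A is grammatical.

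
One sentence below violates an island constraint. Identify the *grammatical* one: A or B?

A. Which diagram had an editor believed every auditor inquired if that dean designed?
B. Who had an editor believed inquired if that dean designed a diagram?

B

In A, the wh-phrase is extracted from inside a wh-island (introduced by "if"), which blocks movement.
In B, the extraction path crosses only that-complement boundaries, which are transparent.
So B is grammatical.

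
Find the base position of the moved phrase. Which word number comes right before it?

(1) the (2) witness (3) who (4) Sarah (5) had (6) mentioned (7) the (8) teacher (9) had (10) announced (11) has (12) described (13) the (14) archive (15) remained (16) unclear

10

The displaced element is "the witness" (word 2).
It is linked across 2 clause boundaries (Ø → Ø).
It functions as the subject of "described", so the gap sits immediately after word 10 ("announced").
Base order: Sarah had mentioned the teacher had announced that the witness has described the archive.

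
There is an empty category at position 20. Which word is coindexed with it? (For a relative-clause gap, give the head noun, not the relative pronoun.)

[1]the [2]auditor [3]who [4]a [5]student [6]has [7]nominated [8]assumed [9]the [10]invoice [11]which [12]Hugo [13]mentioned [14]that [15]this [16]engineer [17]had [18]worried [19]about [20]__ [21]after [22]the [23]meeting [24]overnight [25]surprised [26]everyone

10

The gap at 20 is the prepositional object of "worried", inside a relative clause.
The relative pronoun is "which" (word 11); it is bound by the head noun immediately before it.
Its filler is the head noun "invoice", at word 10.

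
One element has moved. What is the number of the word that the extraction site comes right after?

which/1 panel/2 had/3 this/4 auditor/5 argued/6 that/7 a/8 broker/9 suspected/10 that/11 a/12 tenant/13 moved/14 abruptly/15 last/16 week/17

14

The displaced element is "which panel" (word 2).
It is linked across 2 clause boundaries (that → that).
It functions as the direct object of "moved", so the gap sits immediately after word 14 ("moved").
Base order: This auditor had argued that a broker suspected that a tenant moved which panel abruptly last week.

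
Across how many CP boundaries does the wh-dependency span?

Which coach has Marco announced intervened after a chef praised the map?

1

"which coach" is extracted from the subject of "intervened".
Boundaries crossed, outermost first: [Ø] — 1 in total.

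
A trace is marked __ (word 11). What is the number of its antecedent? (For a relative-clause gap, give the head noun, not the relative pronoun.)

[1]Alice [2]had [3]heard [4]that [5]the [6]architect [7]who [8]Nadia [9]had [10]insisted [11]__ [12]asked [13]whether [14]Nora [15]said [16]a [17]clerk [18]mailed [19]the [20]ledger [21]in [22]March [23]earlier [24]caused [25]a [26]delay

6

The gap at 11 is the subject of "asked", inside a relative clause.
The relative pronoun is "who" (word 7); it is bound by the head noun immediately before it.
Its filler is the head noun "architect", at word 6.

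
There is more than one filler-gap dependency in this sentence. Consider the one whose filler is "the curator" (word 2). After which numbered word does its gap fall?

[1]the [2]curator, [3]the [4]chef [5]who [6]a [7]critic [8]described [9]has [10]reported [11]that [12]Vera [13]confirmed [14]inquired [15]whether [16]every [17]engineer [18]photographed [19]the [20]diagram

13

The displaced element is "the curator" (word 2).
It is linked across 2 clause boundaries (that → Ø).
It functions as the subject of "inquired", so the gap sits immediately after word 13 ("confirmed").
Base order: The chef who a critic described has reported that Vera confirmed the curator inquired whether every engineer photographed the diagram.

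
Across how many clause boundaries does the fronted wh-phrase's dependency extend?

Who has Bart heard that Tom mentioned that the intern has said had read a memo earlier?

3

"who" is extracted from the subject of "read".
Boundaries crossed, outermost first: [that], [that], [Ø] — 3 in total.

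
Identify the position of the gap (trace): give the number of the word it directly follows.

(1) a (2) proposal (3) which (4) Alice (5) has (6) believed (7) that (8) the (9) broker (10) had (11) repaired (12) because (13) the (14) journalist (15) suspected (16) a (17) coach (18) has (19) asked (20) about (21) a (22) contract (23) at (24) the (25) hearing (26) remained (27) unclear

The displaced element is "a proposal" (word 2).
It is linked across 1 clause boundary (that).
It functions as the direct object of "repaired", so the gap sits immediately after word 11 ("repaired").
Base order: Alice has believed that the broker had repaired a proposal because the journalist suspected a coach has asked about a contract at the hearing.

11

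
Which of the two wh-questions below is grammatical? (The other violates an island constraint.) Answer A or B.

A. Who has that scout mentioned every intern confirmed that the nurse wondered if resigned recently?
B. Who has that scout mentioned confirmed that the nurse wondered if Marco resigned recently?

In A, the wh-phrase is extracted from inside a wh-island (introduced by "if"), which blocks movement.
In B, the extraction path crosses only that-complement boundaries, which are transparent.
So B is grammatical.

B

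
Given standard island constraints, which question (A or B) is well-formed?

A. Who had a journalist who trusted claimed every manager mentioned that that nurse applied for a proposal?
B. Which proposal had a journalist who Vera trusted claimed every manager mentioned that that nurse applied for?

B

In A, the wh-phrase is extracted from inside a complex-NP island (relative clause) (introduced by "who"), which blocks movement.
In B, the extraction path crosses only that-complement boundaries, which are transparent.
So B is grammatical.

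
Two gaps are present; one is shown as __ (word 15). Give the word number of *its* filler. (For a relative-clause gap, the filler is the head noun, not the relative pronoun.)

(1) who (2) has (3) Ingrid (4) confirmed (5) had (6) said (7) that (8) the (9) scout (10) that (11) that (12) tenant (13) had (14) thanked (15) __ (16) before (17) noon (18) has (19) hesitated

The marked gap is inside the relative clause, the direct object of "thanked".
Its filler is the head noun "scout" (via "that"), at word 9.
(The other dependency links word 1 to a gap after word 4.)

9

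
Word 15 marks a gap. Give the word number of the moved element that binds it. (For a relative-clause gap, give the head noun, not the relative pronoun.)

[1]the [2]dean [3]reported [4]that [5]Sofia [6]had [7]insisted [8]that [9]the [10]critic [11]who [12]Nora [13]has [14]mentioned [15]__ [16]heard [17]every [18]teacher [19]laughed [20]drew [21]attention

The gap at 15 is the subject of "heard", inside a relative clause.
The relative pronoun is "who" (word 11); it is bound by the head noun immediately before it.
Its filler is the head noun "critic", at word 10.

10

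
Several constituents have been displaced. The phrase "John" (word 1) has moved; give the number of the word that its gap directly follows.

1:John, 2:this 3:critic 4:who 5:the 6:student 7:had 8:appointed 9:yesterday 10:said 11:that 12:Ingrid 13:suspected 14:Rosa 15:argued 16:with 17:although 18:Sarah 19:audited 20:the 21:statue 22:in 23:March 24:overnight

16

The displaced element is "John" (word 1).
It is linked across 2 clause boundaries (that → Ø).
It functions as the object of the preposition "with" of "argued", so the gap sits immediately after word 16 ("with").
Base order: This critic who the student had appointed yesterday said that Ingrid suspected Rosa argued with John although Sarah audited the statue in March overnight.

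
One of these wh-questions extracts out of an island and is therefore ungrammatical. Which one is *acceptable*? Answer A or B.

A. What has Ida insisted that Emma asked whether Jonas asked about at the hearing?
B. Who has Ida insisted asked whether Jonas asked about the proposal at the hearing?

In A, the wh-phrase is extracted from inside a wh-island (introduced by "whether"), which blocks movement.
In B, the extraction path crosses only that-complement boundaries, which are transparent.
So B is grammatical.

B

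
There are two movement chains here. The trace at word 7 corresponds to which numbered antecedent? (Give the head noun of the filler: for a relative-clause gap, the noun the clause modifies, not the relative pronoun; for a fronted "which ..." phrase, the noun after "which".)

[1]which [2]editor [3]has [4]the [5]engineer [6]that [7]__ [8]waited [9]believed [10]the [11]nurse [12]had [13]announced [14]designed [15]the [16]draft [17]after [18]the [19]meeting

5

The marked gap is inside the relative clause, the subject of "waited".
Its filler is the head noun "engineer" (via "that"), at word 5.
(The other dependency links word 2 to a gap after word 13.)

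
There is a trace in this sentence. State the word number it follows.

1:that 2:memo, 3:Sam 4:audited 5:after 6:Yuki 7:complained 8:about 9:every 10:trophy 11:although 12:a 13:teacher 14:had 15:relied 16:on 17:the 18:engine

4

The displaced element is "that memo" (word 2).
It functions as the direct object of "audited", so the gap sits immediately after word 4 ("audited").
Base order: Sam audited that memo after Yuki complained about every trophy although a teacher had relied on the engine.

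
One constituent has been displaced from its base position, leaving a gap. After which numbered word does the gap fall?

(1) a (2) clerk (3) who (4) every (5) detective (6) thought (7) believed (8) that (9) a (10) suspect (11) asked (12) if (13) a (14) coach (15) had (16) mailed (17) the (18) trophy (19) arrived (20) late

The displaced element is "a clerk" (word 2).
It is linked across 1 clause boundary (Ø).
It functions as the subject of "believed", so the gap sits immediately after word 6 ("thought").
Base order: Every detective thought a clerk believed that a suspect asked if a coach had mailed the trophy.

6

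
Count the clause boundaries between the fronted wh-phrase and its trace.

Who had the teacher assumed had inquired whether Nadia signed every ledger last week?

"who" is extracted from the subject of "inquired".
Boundaries crossed, outermost first: [Ø] — 1 in total.

1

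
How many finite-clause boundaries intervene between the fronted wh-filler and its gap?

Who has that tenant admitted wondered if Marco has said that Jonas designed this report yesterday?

1

"who" is extracted from the subject of "wondered".
Boundaries crossed, outermost first: [Ø] — 1 in total.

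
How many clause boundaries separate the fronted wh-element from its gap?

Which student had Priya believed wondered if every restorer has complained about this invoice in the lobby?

"which student" is extracted from the subject of "wondered".
Boundaries crossed, outermost first: [Ø] — 1 in total.

1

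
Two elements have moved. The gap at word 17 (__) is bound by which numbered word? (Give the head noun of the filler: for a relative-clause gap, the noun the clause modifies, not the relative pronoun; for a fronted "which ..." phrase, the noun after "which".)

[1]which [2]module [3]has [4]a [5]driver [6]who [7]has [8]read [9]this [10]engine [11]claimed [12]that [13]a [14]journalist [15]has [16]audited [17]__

The marked gap is the direct object of "audited".
Its filler is the fronted wh-phrase "which module", at word 2.
(The other dependency links word 5 to a gap after word 6.)

2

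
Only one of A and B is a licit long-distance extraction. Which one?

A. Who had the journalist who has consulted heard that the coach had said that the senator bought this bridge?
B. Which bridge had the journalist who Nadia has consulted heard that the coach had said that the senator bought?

In A, the wh-phrase is extracted from inside a complex-NP island (relative clause) (introduced by "who"), which blocks movement.
In B, the extraction path crosses only that-complement boundaries, which are transparent.
So B is grammatical.

B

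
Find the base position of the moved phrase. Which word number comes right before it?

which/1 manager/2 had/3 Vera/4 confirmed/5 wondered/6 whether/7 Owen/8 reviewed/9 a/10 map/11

The displaced element is "which manager" (word 2).
It is linked across 1 clause boundary (Ø).
It functions as the subject of "wondered", so the gap sits immediately after word 5 ("confirmed").
Base order: Vera had confirmed that which manager wondered whether Owen reviewed a map.

5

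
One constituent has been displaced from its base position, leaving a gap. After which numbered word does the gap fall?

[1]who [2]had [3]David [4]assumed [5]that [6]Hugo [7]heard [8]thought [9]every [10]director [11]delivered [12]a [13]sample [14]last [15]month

The displaced element is "who" (word 1).
It is linked across 2 clause boundaries (that → Ø).
It functions as the subject of "thought", so the gap sits immediately after word 7 ("heard").
Base order: David had assumed that Hugo heard that who thought every director delivered a sample last month.

7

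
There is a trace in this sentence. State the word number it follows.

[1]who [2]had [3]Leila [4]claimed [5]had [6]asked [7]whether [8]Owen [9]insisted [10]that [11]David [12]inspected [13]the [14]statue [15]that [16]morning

The displaced element is "who" (word 1).
It is linked across 1 clause boundary (Ø).
It functions as the subject of "asked", so the gap sits immediately after word 4 ("claimed").
Base order: Leila had claimed that who had asked whether Owen insisted that David inspected the statue that morning.

4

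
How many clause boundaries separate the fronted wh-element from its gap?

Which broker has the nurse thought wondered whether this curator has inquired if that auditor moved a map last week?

1

"which broker" is extracted from the subject of "wondered".
Boundaries crossed, outermost first: [Ø] — 1 in total.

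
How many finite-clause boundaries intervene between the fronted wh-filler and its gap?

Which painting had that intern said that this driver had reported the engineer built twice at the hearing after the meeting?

2

"which painting" is extracted from the object of "built".
Boundaries crossed, outermost first: [that], [Ø] — 2 in total.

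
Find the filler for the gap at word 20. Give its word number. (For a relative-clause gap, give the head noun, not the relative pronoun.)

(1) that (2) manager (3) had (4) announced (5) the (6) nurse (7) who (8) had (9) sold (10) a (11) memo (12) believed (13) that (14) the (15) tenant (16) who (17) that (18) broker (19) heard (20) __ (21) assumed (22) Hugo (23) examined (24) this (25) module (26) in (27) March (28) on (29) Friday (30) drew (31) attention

15

The gap at 20 is the subject of "assumed", inside a relative clause.
The relative pronoun is "who" (word 16); it is bound by the head noun immediately before it.
Its filler is the head noun "tenant", at word 15.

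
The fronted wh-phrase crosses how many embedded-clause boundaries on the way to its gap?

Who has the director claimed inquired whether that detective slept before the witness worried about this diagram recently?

1

"who" is extracted from the subject of "inquired".
Boundaries crossed, outermost first: [Ø] — 1 in total.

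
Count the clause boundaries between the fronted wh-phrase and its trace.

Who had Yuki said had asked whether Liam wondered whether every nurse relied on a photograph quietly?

1

"who" is extracted from the subject of "asked".
Boundaries crossed, outermost first: [Ø] — 1 in total.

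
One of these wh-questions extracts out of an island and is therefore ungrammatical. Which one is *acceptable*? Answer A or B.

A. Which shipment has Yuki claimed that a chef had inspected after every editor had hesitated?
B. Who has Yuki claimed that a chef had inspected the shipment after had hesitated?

A

In B, the wh-phrase is extracted from inside an adjunct island (introduced by "after"), which blocks movement.
In A, the extraction path crosses only that-complement boundaries, which are transparent.
So A is grammatical.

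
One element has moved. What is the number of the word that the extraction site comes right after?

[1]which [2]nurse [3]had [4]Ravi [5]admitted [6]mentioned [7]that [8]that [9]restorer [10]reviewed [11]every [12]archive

The displaced element is "which nurse" (word 2).
It is linked across 1 clause boundary (Ø).
It functions as the subject of "mentioned", so the gap sits immediately after word 5 ("admitted").
Base order: Ravi had admitted which nurse mentioned that that restorer reviewed every archive.

5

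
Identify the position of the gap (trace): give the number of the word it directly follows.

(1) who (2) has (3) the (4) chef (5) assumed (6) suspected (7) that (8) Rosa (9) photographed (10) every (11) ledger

The displaced element is "who" (word 1).
It is linked across 1 clause boundary (Ø).
It functions as the subject of "suspected", so the gap sits immediately after word 5 ("assumed").
Base order: The chef has assumed that who suspected that Rosa photographed every ledger.

5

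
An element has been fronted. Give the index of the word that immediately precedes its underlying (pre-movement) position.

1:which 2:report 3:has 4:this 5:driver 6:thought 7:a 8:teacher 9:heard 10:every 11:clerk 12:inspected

12

The displaced element is "which report" (word 2).
It is linked across 2 clause boundaries (Ø → Ø).
It functions as the direct object of "inspected", so the gap sits immediately after word 12 ("inspected").
Base order: This driver has thought a teacher heard every clerk inspected which report.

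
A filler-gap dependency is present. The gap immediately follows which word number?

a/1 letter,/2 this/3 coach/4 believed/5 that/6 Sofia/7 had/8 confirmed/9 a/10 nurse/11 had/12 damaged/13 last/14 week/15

The displaced element is "a letter" (word 2).
It is linked across 2 clause boundaries (that → Ø).
It functions as the direct object of "damaged", so the gap sits immediately after word 13 ("damaged").
Base order: This coach believed that Sofia had confirmed a nurse had damaged a letter last week.

13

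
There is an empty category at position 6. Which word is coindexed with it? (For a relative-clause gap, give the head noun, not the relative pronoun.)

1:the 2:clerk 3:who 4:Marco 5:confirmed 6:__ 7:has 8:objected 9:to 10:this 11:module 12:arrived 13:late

2

The gap at 6 is the subject of "objected", inside a relative clause.
The relative pronoun is "who" (word 3); it is bound by the head noun immediately before it.
Its filler is the head noun "clerk", at word 2.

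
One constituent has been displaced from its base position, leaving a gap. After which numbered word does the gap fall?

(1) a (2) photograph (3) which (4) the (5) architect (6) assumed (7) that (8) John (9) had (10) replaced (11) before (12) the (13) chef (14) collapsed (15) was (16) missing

10

The displaced element is "a photograph" (word 2).
It is linked across 1 clause boundary (that).
It functions as the direct object of "replaced", so the gap sits immediately after word 10 ("replaced").
Base order: The architect assumed that John had replaced a photograph before the chef collapsed.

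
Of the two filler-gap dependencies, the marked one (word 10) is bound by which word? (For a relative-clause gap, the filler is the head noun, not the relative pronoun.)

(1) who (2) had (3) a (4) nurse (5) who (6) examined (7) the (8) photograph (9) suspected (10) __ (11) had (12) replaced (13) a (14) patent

The marked gap is the subject of "replaced".
Its filler is the fronted wh-phrase "who", at word 1.
(The other dependency links word 4 to a gap after word 5.)

1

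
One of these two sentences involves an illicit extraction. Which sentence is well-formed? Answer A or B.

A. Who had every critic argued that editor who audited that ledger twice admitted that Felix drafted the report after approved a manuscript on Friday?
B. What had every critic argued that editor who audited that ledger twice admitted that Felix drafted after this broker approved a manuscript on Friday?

In A, the wh-phrase is extracted from inside an adjunct island (introduced by "after"), which blocks movement.
In B, the extraction path crosses only that-complement boundaries, which are transparent.
So B is grammatical.

B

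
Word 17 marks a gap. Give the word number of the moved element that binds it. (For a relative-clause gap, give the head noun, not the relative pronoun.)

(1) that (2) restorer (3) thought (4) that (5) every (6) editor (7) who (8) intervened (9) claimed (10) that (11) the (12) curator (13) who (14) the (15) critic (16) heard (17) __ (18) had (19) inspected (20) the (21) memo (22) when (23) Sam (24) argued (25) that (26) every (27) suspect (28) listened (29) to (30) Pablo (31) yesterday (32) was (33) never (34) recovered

12

The gap at 17 is the subject of "inspected", inside a relative clause.
The relative pronoun is "who" (word 13); it is bound by the head noun immediately before it.
Its filler is the head noun "curator", at word 12.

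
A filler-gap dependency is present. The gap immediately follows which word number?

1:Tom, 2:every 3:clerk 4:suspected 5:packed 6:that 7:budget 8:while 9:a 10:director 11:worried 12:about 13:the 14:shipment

The displaced element is "Tom" (word 1).
It is linked across 1 clause boundary (Ø).
It functions as the subject of "packed", so the gap sits immediately after word 4 ("suspected").
Base order: Every clerk suspected Tom packed that budget while a director worried about the shipment.

4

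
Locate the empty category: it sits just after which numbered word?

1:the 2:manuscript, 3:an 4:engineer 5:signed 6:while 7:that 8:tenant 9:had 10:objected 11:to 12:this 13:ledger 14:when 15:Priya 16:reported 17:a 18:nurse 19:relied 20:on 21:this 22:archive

The displaced element is "the manuscript" (word 2).
It functions as the direct object of "signed", so the gap sits immediately after word 5 ("signed").
Base order: An engineer signed the manuscript while that tenant had objected to this ledger when Priya reported a nurse relied on this archive.

5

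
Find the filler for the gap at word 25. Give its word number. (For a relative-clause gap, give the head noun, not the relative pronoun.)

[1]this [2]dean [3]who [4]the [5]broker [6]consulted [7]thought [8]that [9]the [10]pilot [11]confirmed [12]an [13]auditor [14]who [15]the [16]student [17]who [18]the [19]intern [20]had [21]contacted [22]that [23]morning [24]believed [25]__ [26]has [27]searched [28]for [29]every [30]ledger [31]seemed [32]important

13

The gap at 25 is the subject of "searched", inside a relative clause.
The relative pronoun is "who" (word 14); it is bound by the head noun immediately before it.
Its filler is the head noun "auditor", at word 13.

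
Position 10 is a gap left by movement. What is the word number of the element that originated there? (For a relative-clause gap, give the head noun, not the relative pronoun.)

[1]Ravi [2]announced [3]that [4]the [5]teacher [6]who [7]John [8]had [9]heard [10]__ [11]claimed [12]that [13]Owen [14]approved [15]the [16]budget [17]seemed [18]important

5

The gap at 10 is the subject of "claimed", inside a relative clause.
The relative pronoun is "who" (word 6); it is bound by the head noun immediately before it.
Its filler is the head noun "teacher", at word 5.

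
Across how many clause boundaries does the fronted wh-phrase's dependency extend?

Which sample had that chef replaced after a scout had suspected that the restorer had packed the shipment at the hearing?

0

"which sample" originates inside the matrix clause — no clause boundary is crossed.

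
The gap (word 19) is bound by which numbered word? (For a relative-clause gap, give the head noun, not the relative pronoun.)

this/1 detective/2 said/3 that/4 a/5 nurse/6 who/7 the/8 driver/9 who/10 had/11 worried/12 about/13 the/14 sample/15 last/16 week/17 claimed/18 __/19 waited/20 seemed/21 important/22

The gap at 19 is the subject of "waited", inside a relative clause.
The relative pronoun is "who" (word 7); it is bound by the head noun immediately before it.
Its filler is the head noun "nurse", at word 6.

6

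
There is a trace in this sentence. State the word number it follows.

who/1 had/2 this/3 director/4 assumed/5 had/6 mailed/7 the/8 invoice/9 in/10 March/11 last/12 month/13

5

The displaced element is "who" (word 1).
It is linked across 1 clause boundary (Ø).
It functions as the subject of "mailed", so the gap sits immediately after word 5 ("assumed").
Base order: This director had assumed that who had mailed the invoice in March last month.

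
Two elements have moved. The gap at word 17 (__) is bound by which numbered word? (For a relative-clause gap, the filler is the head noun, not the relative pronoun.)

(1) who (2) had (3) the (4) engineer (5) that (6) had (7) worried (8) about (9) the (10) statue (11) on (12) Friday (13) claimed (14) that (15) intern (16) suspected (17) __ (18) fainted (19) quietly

The marked gap is the subject of "fainted".
Its filler is the fronted wh-phrase "who", at word 1.
(The other dependency links word 4 to a gap after word 5.)

1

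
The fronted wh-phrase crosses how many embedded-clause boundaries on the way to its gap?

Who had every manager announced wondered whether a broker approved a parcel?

"who" is extracted from the subject of "wondered".
Boundaries crossed, outermost first: [Ø] — 1 in total.

1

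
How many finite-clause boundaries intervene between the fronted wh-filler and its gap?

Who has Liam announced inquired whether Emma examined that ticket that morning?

"who" is extracted from the subject of "inquired".
Boundaries crossed, outermost first: [Ø] — 1 in total.

1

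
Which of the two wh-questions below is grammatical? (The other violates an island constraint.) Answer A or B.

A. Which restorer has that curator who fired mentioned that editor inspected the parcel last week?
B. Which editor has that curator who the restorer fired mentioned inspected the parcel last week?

B

In A, the wh-phrase is extracted from inside a complex-NP island (relative clause) (introduced by "who"), which blocks movement.
In B, the extraction path crosses only that-complement boundaries, which are transparent.
So B is grammatical.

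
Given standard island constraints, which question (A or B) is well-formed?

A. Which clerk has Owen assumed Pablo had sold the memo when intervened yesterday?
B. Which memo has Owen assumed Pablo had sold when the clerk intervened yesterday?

B

In A, the wh-phrase is extracted from inside an adjunct island (introduced by "when"), which blocks movement.
In B, the extraction path crosses only that-complement boundaries, which are transparent.
So B is grammatical.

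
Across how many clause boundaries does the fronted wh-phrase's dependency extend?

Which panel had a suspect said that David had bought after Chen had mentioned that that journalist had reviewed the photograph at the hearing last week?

"which panel" is extracted from the object of "bought".
Boundaries crossed, outermost first: [that] — 1 in total.

1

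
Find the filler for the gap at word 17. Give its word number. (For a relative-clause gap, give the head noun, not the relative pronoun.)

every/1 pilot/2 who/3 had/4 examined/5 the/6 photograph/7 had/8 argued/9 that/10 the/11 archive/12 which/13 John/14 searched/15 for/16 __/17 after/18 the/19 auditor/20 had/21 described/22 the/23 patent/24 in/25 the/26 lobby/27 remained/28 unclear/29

12

The gap at 17 is the prepositional object of "searched", inside a relative clause.
The relative pronoun is "which" (word 13); it is bound by the head noun immediately before it.
Its filler is the head noun "archive", at word 12.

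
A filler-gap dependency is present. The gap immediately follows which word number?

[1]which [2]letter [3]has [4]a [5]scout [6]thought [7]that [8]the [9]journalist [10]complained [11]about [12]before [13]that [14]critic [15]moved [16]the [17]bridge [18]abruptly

The displaced element is "which letter" (word 2).
It is linked across 1 clause boundary (that).
It functions as the object of the preposition "about" of "complained", so the gap sits immediately after word 11 ("about").
Base order: A scout has thought that the journalist complained about which letter before that critic moved the bridge abruptly.

11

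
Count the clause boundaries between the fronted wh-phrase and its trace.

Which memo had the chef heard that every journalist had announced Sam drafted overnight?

"which memo" is extracted from the object of "drafted".
Boundaries crossed, outermost first: [that], [Ø] — 2 in total.

2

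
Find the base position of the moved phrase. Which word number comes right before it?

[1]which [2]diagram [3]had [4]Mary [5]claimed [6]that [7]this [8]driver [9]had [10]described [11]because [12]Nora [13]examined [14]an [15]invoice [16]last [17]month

The displaced element is "which diagram" (word 2).
It is linked across 1 clause boundary (that).
It functions as the direct object of "described", so the gap sits immediately after word 10 ("described").
Base order: Mary had claimed that this driver had described which diagram because Nora examined an invoice last month.

10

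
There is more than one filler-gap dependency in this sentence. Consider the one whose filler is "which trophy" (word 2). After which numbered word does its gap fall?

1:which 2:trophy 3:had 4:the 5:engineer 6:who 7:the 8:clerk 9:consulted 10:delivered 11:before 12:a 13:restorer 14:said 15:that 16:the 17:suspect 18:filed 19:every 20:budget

10

The displaced element is "which trophy" (word 2).
It functions as the direct object of "delivered", so the gap sits immediately after word 10 ("delivered").
Base order: The engineer who the clerk consulted had delivered which trophy before a restorer said that the suspect filed every budget.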